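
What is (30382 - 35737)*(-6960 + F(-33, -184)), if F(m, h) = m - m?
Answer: 37270800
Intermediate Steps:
F(m, h) = 0
(30382 - 35737)*(-6960 + F(-33, -184)) = (30382 - 35737)*(-6960 + 0) = -5355*(-6960) = 37270800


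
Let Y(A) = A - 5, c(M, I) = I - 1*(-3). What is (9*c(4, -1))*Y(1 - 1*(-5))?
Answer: 18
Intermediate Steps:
c(M, I) = 3 + I (c(M, I) = I + 3 = 3 + I)
Y(A) = -5 + A
(9*c(4, -1))*Y(1 - 1*(-5)) = (9*(3 - 1))*(-5 + (1 - 1*(-5))) = (9*2)*(-5 + (1 + 5)) = 18*(-5 + 6) = 18*1 = 18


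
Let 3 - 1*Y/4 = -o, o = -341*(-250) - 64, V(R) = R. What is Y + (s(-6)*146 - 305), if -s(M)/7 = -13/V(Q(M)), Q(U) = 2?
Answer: 347094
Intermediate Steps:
o = 85186 (o = 85250 - 64 = 85186)
s(M) = 91/2 (s(M) = -(-91)/2 = -7*(-13/2) = 91/2)
Y = 340756 (Y = 12 - (-4)*85186 = 12 - 4*(-85186) = 12 + 340744 = 340756)
Y + (s(-6)*146 - 305) = 340756 + ((91/2)*146 - 305) = 340756 + (6643 - 305) = 340756 + 6338 = 347094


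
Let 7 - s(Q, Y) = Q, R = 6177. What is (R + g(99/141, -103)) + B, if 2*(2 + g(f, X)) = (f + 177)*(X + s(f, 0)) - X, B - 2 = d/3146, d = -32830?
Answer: -16498301841/6949514 ≈ -2374.0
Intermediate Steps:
s(Q, Y) = 7 - Q
B = -13269/1573 (B = 2 - 32830/3146 = 2 - 32830*1/3146 = 2 - 16415/1573 = -13269/1573 ≈ -8.4355)
g(f, X) = -2 - X/2 + (177 + f)*(7 + X - f)/2 (g(f, X) = -2 + ((f + 177)*(X + (7 - f)) - X)/2 = -2 + ((177 + f)*(7 + X - f) - X)/2 = -2 + (-X + (177 + f)*(7 + X - f))/2 = -2 + (-X/2 + (177 + f)*(7 + X - f)/2) = -2 - X/2 + (177 + f)*(7 + X - f)/2)
(R + g(99/141, -103)) + B = (6177 + (1235/2 - 8415/141 + 88*(-103) - (99/141)²/2 + (½)*(-103)*(99/141))) - 13269/1573 = (6177 + (1235/2 - 8415/141 - 9064 - (99*(1/141))²/2 + (½)*(-103)*(99*(1/141)))) - 13269/1573 = (6177 + (1235/2 - 85*33/47 - 9064 - (33/47)²/2 + (½)*(-103)*(33/47))) - 13269/1573 = (6177 + (1235/2 - 2805/47 - 9064 - ½*1089/2209 - 3399/94)) - 13269/1573 = (6177 + (1235/2 - 2805/47 - 9064 - 1089/4418 - 3399/94)) - 13269/1573 = (6177 - 37741149/4418) - 13269/1573 = -10451163/4418 - 13269/1573 = -16498301841/6949514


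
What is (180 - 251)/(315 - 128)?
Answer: -71/187 ≈ -0.37968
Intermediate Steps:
(180 - 251)/(315 - 128) = -71/187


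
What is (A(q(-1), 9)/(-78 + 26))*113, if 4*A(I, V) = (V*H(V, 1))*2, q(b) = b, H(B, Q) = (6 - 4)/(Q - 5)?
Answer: 1017/208 ≈ 4.8894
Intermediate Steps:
H(B, Q) = 2/(-5 + Q)
A(I, V) = -V/4 (A(I, V) = ((V*(2/(-5 + 1)))*2)/4 = ((V*(2/(-4)))*2)/4 = ((V*(2*(-¼)))*2)/4 = ((V*(-½))*2)/4 = (-V/2*2)/4 = (-V)/4 = -V/4)
(A(q(-1), 9)/(-78 + 26))*113 = ((-¼*9)/(-78 + 26))*113 = (-9/4/(-52))*113 = -1/52*(-9/4)*113 = (9/208)*113 = 1017/208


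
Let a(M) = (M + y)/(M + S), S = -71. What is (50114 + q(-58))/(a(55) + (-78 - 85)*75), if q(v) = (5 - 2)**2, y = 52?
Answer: -801968/195707 ≈ -4.0978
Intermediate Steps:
q(v) = 9 (q(v) = 3**2 = 9)
a(M) = (52 + M)/(-71 + M) (a(M) = (M + 52)/(M - 71) = (52 + M)/(-71 + M))
(50114 + q(-58))/(a(55) + (-78 - 85)*75) = (50114 + 9)/((52 + 55)/(-71 + 55) + (-78 - 85)*75) = 50123/(107/(-16) - 163*75) = 50123/(-1/16*107 - 12225) = 50123/(-107/16 - 12225) = 50123/(-195707/16) = 50123*(-16/195707) = -801968/195707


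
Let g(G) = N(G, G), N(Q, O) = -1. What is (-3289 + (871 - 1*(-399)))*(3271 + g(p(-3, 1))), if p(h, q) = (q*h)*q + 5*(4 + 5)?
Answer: -6602130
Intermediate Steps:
p(h, q) = 45 + h*q² (p(h, q) = (h*q)*q + 5*9 = h*q² + 45 = 45 + h*q²)
g(G) = -1
(-3289 + (871 - 1*(-399)))*(3271 + g(p(-3, 1))) = (-3289 + (871 - 1*(-399)))*(3271 - 1) = (-3289 + (871 + 399))*3270 = (-3289 + 1270)*3270 = -2019*3270 = -6602130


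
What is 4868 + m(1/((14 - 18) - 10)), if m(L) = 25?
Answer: 4893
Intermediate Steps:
4868 + m(1/((14 - 18) - 10)) = 4868 + 25 = 4893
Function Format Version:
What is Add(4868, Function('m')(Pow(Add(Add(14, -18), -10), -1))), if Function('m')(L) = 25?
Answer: 4893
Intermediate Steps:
Add(4868, Function('m')(Pow(Add(Add(14, -18), -10), -1))) = Add(4868, 25) = 4893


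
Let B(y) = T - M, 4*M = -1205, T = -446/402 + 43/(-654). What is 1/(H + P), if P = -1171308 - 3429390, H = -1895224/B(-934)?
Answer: -8765785/40384092801418 ≈ -2.1706e-7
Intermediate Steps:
T = -17165/14606 (T = -446*1/402 + 43*(-1/654) = -223/201 - 43/654 = -17165/14606 ≈ -1.1752)
M = -1205/4 (M = (¼)*(-1205) = -1205/4 ≈ -301.25)
B(y) = 8765785/29212 (B(y) = -17165/14606 - 1*(-1205/4) = -17165/14606 + 1205/4 = 8765785/29212)
H = -55363283488/8765785 (H = -1895224/8765785/29212 = -1895224*29212/8765785 = -55363283488/8765785 ≈ -6315.8)
P = -4600698
1/(H + P) = 1/(-55363283488/8765785 - 4600698) = 1/(-40384092801418/8765785) = -8765785/40384092801418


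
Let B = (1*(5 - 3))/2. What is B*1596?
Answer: 1596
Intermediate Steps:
B = 1 (B = (1*2)*(½) = 2*(½) = 1)
B*1596 = 1*1596 = 1596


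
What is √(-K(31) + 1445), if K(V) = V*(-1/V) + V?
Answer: √1415 ≈ 37.616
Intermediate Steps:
K(V) = -1 + V
√(-K(31) + 1445) = √(-(-1 + 31) + 1445) = √(-1*30 + 1445) = √(-30 + 1445) = √1415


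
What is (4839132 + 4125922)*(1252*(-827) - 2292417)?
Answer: -29834094967334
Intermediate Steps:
(4839132 + 4125922)*(1252*(-827) - 2292417) = 8965054*(-1035404 - 2292417) = 8965054*(-3327821) = -29834094967334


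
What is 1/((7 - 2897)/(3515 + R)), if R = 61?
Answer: -1788/1445 ≈ -1.2374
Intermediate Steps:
1/((7 - 2897)/(3515 + R)) = 1/((7 - 2897)/(3515 + 61)) = 1/(-2890/3576) = 1/(-2890*1/3576) = 1/(-1445/1788) = -1788/1445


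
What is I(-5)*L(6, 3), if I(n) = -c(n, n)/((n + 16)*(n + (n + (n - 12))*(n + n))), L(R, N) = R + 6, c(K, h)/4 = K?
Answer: 48/473 ≈ 0.10148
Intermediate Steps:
c(K, h) = 4*K
L(R, N) = 6 + R
I(n) = -4*n/((16 + n)*(n + 2*n*(-12 + 2*n))) (I(n) = -4*n/((n + 16)*(n + (n + (n - 12))*(n + n))) = -4*n/((16 + n)*(n + (n + (-12 + n))*(2*n))) = -4*n/((16 + n)*(n + (-12 + 2*n)*(2*n))) = -4*n/((16 + n)*(n + 2*n*(-12 + 2*n))))
I(-5)*L(6, 3) = (-4/(-368 + 4*(-5)² + 41*(-5)))*(6 + 6) = -4/(-368 + 4*25 - 205)*12 = -4/(-368 + 100 - 205)*12 = -4/(-473)*12 = -4*(-1/473)*12 = (4/473)*12 = 48/473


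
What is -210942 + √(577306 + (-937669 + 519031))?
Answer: -210942 + 2*√39667 ≈ -2.1054e+5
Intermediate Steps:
-210942 + √(577306 + (-937669 + 519031)) = -210942 + √(577306 - 418638) = -210942 + √158668 = -210942 + 2*√39667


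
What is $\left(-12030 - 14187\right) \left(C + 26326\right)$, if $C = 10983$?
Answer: $-978130053$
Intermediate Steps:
$\left(-12030 - 14187\right) \left(C + 26326\right) = \left(-12030 - 14187\right) \left(10983 + 26326\right) = \left(-26217\right) 37309 = -978130053$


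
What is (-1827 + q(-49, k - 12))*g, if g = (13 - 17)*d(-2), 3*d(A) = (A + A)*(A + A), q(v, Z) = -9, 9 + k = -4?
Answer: 39168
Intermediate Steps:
k = -13 (k = -9 - 4 = -13)
d(A) = 4*A**2/3 (d(A) = ((A + A)*(A + A))/3 = ((2*A)*(2*A))/3 = (4*A**2)/3 = 4*A**2/3)
g = -64/3 (g = (13 - 17)*((4/3)*(-2)**2) = -16*4/3 = -4*16/3 = -64/3 ≈ -21.333)
(-1827 + q(-49, k - 12))*g = (-1827 - 9)*(-64/3) = -1836*(-64/3) = 39168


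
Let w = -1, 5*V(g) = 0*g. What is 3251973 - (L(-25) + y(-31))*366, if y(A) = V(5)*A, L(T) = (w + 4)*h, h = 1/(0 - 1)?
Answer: 3253071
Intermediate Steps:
V(g) = 0 (V(g) = (0*g)/5 = (⅕)*0 = 0)
h = -1 (h = 1/(-1) = -1)
L(T) = -3 (L(T) = (-1 + 4)*(-1) = 3*(-1) = -3)
y(A) = 0 (y(A) = 0*A = 0)
3251973 - (L(-25) + y(-31))*366 = 3251973 - (-3 + 0)*366 = 3251973 - (-3)*366 = 3251973 - 1*(-1098) = 3251973 + 1098 = 3253071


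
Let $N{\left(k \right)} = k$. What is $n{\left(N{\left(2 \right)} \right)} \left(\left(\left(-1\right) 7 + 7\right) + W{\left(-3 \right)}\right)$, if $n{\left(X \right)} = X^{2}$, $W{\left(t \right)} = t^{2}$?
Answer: $36$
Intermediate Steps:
$n{\left(N{\left(2 \right)} \right)} \left(\left(\left(-1\right) 7 + 7\right) + W{\left(-3 \right)}\right) = 2^{2} \left(\left(\left(-1\right) 7 + 7\right) + \left(-3\right)^{2}\right) = 4 \left(\left(-7 + 7\right) + 9\right) = 4 \left(0 + 9\right) = 4 \cdot 9 = 36$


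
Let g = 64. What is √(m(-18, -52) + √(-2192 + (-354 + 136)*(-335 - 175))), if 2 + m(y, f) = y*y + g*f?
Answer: √(-3006 + 2*√27247) ≈ 51.729*I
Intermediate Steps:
m(y, f) = -2 + y² + 64*f (m(y, f) = -2 + (y*y + 64*f) = -2 + (y² + 64*f) = -2 + y² + 64*f)
√(m(-18, -52) + √(-2192 + (-354 + 136)*(-335 - 175))) = √((-2 + (-18)² + 64*(-52)) + √(-2192 + (-354 + 136)*(-335 - 175))) = √((-2 + 324 - 3328) + √(-2192 - 218*(-510))) = √(-3006 + √(-2192 + 111180)) = √(-3006 + √108988) = √(-3006 + 2*√27247)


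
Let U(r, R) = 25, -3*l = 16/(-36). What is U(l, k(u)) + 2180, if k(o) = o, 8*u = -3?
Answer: 2205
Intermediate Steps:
u = -3/8 (u = (⅛)*(-3) = -3/8 ≈ -0.37500)
l = 4/27 (l = -16/(3*(-36)) = -16*(-1)/(3*36) = -⅓*(-4/9) = 4/27 ≈ 0.14815)
U(l, k(u)) + 2180 = 25 + 2180 = 2205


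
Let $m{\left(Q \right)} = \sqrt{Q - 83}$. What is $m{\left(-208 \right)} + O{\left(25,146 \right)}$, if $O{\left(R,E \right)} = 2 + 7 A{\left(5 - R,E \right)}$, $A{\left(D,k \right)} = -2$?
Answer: $-12 + i \sqrt{291} \approx -12.0 + 17.059 i$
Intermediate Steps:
$O{\left(R,E \right)} = -12$ ($O{\left(R,E \right)} = 2 + 7 \left(-2\right) = 2 - 14 = -12$)
$m{\left(Q \right)} = \sqrt{-83 + Q}$
$m{\left(-208 \right)} + O{\left(25,146 \right)} = \sqrt{-83 - 208} - 12 = \sqrt{-291} - 12 = i \sqrt{291} - 12 = -12 + i \sqrt{291}$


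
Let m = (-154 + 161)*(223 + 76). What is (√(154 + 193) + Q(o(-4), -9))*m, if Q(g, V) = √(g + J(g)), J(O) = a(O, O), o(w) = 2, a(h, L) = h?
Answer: 4186 + 2093*√347 ≈ 43174.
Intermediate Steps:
J(O) = O
m = 2093 (m = 7*299 = 2093)
Q(g, V) = √2*√g (Q(g, V) = √(g + g) = √(2*g) = √2*√g)
(√(154 + 193) + Q(o(-4), -9))*m = (√(154 + 193) + √2*√2)*2093 = (√347 + 2)*2093 = (2 + √347)*2093 = 4186 + 2093*√347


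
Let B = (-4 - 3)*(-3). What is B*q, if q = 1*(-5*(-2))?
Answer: 210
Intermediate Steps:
q = 10 (q = 1*10 = 10)
B = 21 (B = -7*(-3) = 21)
B*q = 21*10 = 210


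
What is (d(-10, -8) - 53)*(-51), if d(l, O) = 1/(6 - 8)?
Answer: 5457/2 ≈ 2728.5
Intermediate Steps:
d(l, O) = -½ (d(l, O) = 1/(-2) = -½)
(d(-10, -8) - 53)*(-51) = (-½ - 53)*(-51) = -107/2*(-51) = 5457/2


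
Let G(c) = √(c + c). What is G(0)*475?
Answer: 0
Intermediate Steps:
G(c) = √2*√c (G(c) = √(2*c) = √2*√c)
G(0)*475 = (√2*√0)*475 = (√2*0)*475 = 0*475 = 0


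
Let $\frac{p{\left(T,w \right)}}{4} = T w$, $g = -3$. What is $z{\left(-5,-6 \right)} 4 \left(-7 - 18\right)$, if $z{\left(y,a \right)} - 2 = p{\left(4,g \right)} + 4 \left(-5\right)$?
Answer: $6600$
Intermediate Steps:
$p{\left(T,w \right)} = 4 T w$
$z{\left(y,a \right)} = -66$ ($z{\left(y,a \right)} = 2 + \left(4 \cdot 4 \left(-3\right) + 4 \left(-5\right)\right) = 2 - 68 = -66$)
$z{\left(-5,-6 \right)} 4 \left(-7 - 18\right) = \left(-66\right) 4 \left(-7 - 18\right) = - 264 \left(-7 - 18\right) = \left(-264\right) \left(-25\right) = 6600$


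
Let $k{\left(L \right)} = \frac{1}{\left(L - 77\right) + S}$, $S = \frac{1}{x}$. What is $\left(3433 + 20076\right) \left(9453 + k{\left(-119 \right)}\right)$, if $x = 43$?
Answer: $\frac{1872736061492}{8427} \approx 2.2223 \cdot 10^{8}$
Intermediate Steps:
$S = \frac{1}{43} \approx 0.023256$
$k{\left(L \right)} = \frac{1}{- \frac{3310}{43} + L}$ ($k{\left(L \right)} = \frac{1}{\left(L - 77\right) + \frac{1}{43}} = \frac{1}{\left(-77 + L\right) + \frac{1}{43}} = \frac{1}{- \frac{3310}{43} + L}$)
$\left(3433 + 20076\right) \left(9453 + k{\left(-119 \right)}\right) = \left(3433 + 20076\right) \left(9453 + \frac{43}{-3310 + 43 \left(-119\right)}\right) = 23509 \left(9453 + \frac{43}{-3310 - 5117}\right) = 23509 \left(9453 + \frac{43}{-8427}\right) = 23509 \left(9453 + 43 \left(- \frac{1}{8427}\right)\right) = 23509 \left(9453 - \frac{43}{8427}\right) = 23509 \cdot \frac{79660388}{8427} = \frac{1872736061492}{8427}$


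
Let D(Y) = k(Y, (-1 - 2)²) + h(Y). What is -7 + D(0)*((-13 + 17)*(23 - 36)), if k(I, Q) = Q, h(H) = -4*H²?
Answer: -475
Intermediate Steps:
D(Y) = 9 - 4*Y² (D(Y) = (-1 - 2)² - 4*Y² = (-3)² - 4*Y² = 9 - 4*Y²)
-7 + D(0)*((-13 + 17)*(23 - 36)) = -7 + (9 - 4*0²)*((-13 + 17)*(23 - 36)) = -7 + (9 - 4*0)*(4*(-13)) = -7 + (9 + 0)*(-52) = -7 + 9*(-52) = -7 - 468 = -475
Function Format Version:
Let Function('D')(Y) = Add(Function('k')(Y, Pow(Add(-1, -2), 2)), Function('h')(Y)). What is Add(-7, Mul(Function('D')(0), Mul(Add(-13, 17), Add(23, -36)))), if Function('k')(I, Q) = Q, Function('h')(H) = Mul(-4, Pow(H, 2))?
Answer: -475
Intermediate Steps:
Function('D')(Y) = Add(9, Mul(-4, Pow(Y, 2))) (Function('D')(Y) = Add(Pow(Add(-1, -2), 2), Mul(-4, Pow(Y, 2))) = Add(Pow(-3, 2), Mul(-4, Pow(Y, 2))) = Add(9, Mul(-4, Pow(Y, 2))))
Add(-7, Mul(Function('D')(0), Mul(Add(-13, 17), Add(23, -36)))) = Add(-7, Mul(Add(9, Mul(-4, Pow(0, 2))), Mul(Add(-13, 17), Add(23, -36)))) = Add(-7, Mul(Add(9, Mul(-4, 0)), Mul(4, -13))) = Add(-7, Mul(Add(9, 0), -52)) = Add(-7, Mul(9, -52)) = Add(-7, -468) = -475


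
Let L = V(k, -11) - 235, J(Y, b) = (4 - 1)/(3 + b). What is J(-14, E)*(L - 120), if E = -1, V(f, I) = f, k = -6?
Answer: -1083/2 ≈ -541.50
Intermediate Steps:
J(Y, b) = 3/(3 + b)
L = -241 (L = -6 - 235 = -241)
J(-14, E)*(L - 120) = (3/(3 - 1))*(-241 - 120) = (3/2)*(-361) = -1083/2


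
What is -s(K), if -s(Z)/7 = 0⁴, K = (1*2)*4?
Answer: 0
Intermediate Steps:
K = 8 (K = 2*4 = 8)
s(Z) = 0 (s(Z) = -7*0⁴ = -7*0 = 0)
-s(K) = -1*0 = 0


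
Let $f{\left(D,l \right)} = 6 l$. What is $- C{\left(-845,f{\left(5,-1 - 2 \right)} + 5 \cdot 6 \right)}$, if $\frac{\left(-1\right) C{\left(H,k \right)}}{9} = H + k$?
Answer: $-7497$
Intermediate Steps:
$C{\left(H,k \right)} = - 9 H - 9 k$ ($C{\left(H,k \right)} = - 9 \left(H + k\right) = - 9 H - 9 k$)
$- C{\left(-845,f{\left(5,-1 - 2 \right)} + 5 \cdot 6 \right)} = - (\left(-9\right) \left(-845\right) - 9 \left(6 \left(-1 - 2\right) + 5 \cdot 6\right)) = - (7605 - 9 \left(6 \left(-1 - 2\right) + 30\right)) = - (7605 - 9 \left(6 \left(-3\right) + 30\right)) = - (7605 - 9 \left(-18 + 30\right)) = - (7605 - 108) = \left(-1\right) 7497 = -7497$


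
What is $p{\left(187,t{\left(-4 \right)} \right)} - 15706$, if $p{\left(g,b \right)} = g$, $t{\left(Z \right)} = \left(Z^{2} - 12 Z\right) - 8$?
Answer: $-15519$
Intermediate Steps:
$t{\left(Z \right)} = -8 + Z^{2} - 12 Z$
$p{\left(187,t{\left(-4 \right)} \right)} - 15706 = 187 - 15706 = -15519$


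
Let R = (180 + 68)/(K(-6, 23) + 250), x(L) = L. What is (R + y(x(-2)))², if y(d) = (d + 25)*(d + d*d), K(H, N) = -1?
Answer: 136936804/62001 ≈ 2208.6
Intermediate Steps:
y(d) = (25 + d)*(d + d²)
R = 248/249 (R = (180 + 68)/(-1 + 250) = 248/249 ≈ 0.99598)
(R + y(x(-2)))² = (248/249 - 2*(25 + (-2)² + 26*(-2)))² = (248/249 - 2*(25 + 4 - 52))² = (248/249 - 2*(-23))² = (248/249 + 46)² = (11702/249)² = 136936804/62001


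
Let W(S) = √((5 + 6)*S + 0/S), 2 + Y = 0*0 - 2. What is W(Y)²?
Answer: -44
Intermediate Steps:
Y = -4 (Y = -2 + (0*0 - 2) = -2 + (0 - 2) = -2 - 2 = -4)
W(S) = √11*√S (W(S) = √(11*S + 0) = √(11*S) = √11*√S)
W(Y)² = (√11*√(-4))² = (√11*(2*I))² = (2*I*√11)² = -44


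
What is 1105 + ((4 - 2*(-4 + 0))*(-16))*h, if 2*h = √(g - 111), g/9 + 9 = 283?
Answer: 1105 - 96*√2355 ≈ -3553.7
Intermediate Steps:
g = 2466 (g = -81 + 9*283 = -81 + 2547 = 2466)
h = √2355/2 (h = √(2466 - 111)/2 = √2355/2 ≈ 24.264)
1105 + ((4 - 2*(-4 + 0))*(-16))*h = 1105 + ((4 - 2*(-4 + 0))*(-16))*(√2355/2) = 1105 + ((4 - 2*(-4))*(-16))*(√2355/2) = 1105 + ((4 + 8)*(-16))*(√2355/2) = 1105 + (12*(-16))*(√2355/2) = 1105 - 96*√2355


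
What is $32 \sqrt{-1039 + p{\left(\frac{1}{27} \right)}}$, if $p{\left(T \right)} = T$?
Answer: $\frac{64 i \sqrt{21039}}{9} \approx 1031.5 i$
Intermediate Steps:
$32 \sqrt{-1039 + p{\left(\frac{1}{27} \right)}} = 32 \sqrt{-1039 + \frac{1}{27}} = 32 \sqrt{- \frac{28052}{27}} = 32 \frac{2 i \sqrt{21039}}{9} = \frac{64 i \sqrt{21039}}{9}$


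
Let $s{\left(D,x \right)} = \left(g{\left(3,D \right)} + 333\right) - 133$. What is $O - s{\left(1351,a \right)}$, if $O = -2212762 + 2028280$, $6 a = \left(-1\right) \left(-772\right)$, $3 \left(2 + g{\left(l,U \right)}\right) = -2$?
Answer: $- \frac{554038}{3} \approx -1.8468 \cdot 10^{5}$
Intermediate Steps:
$g{\left(l,U \right)} = - \frac{8}{3}$ ($g{\left(l,U \right)} = -2 + \frac{1}{3} \left(-2\right) = -2 - \frac{2}{3} = - \frac{8}{3}$)
$a = \frac{386}{3}$ ($a = \frac{\left(-1\right) \left(-772\right)}{6} = \frac{1}{6} \cdot 772 = \frac{386}{3} \approx 128.67$)
$O = -184482$
$s{\left(D,x \right)} = \frac{592}{3}$ ($s{\left(D,x \right)} = \left(- \frac{8}{3} + 333\right) - 133 = \frac{991}{3} - 133 = \frac{592}{3}$)
$O - s{\left(1351,a \right)} = -184482 - \frac{592}{3} = - \frac{554038}{3}$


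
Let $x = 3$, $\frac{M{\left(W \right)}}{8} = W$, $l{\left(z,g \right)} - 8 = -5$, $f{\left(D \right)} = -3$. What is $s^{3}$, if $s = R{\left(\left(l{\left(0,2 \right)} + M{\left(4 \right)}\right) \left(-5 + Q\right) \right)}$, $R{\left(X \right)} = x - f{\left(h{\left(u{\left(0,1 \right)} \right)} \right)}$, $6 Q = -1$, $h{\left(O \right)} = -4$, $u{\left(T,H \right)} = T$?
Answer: $216$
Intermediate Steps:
$l{\left(z,g \right)} = 3$ ($l{\left(z,g \right)} = 8 - 5 = 3$)
$M{\left(W \right)} = 8 W$
$Q = - \frac{1}{6}$ ($Q = \frac{1}{6} \left(-1\right) = - \frac{1}{6} \approx -0.16667$)
$R{\left(X \right)} = 6$ ($R{\left(X \right)} = 3 - -3 = 3 + 3 = 6$)
$s = 6$
$s^{3} = 6^{3} = 216$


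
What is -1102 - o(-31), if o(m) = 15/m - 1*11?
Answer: -33806/31 ≈ -1090.5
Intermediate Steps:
o(m) = -11 + 15/m (o(m) = 15/m - 11 = -11 + 15/m)
-1102 - o(-31) = -1102 - (-11 + 15/(-31)) = -1102 - (-11 + 15*(-1/31)) = -1102 - (-11 - 15/31) = -1102 - 1*(-356/31) = -1102 + 356/31 = -33806/31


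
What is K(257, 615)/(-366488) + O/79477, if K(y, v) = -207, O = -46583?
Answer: -17055658765/29127366776 ≈ -0.58555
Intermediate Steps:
K(257, 615)/(-366488) + O/79477 = -207/(-366488) - 46583/79477 = -207*(-1/366488) - 46583*1/79477 = 207/366488 - 46583/79477 = -17055658765/29127366776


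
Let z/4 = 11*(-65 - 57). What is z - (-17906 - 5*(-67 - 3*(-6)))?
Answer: 12293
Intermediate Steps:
z = -5368 (z = 4*(11*(-65 - 57)) = 4*(11*(-122)) = 4*(-1342) = -5368)
z - (-17906 - 5*(-67 - 3*(-6))) = -5368 - (-17906 - 5*(-67 - 3*(-6))) = -5368 - (-17906 - 5*(-67 + 18)) = -5368 - (-17906 - 5*(-49)) = -5368 - (-17906 - 1*(-245)) = -5368 - (-17906 + 245) = -5368 - 1*(-17661) = -5368 + 17661 = 12293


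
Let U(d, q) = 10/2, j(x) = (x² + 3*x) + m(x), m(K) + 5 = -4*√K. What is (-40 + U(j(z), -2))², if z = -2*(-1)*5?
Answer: 1225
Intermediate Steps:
m(K) = -5 - 4*√K
z = 10 (z = 2*5 = 10)
j(x) = -5 + x² - 4*√x + 3*x (j(x) = (x² + 3*x) + (-5 - 4*√x) = -5 + x² - 4*√x + 3*x)
U(d, q) = 5 (U(d, q) = 10*(½) = 5)
(-40 + U(j(z), -2))² = (-40 + 5)² = (-35)² = 1225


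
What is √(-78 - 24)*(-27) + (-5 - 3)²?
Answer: 64 - 27*I*√102 ≈ 64.0 - 272.69*I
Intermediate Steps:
√(-78 - 24)*(-27) + (-5 - 3)² = √(-102)*(-27) + (-8)² = (I*√102)*(-27) + 64 = -27*I*√102 + 64 = 64 - 27*I*√102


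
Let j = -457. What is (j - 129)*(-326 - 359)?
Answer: 401410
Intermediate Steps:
(j - 129)*(-326 - 359) = (-457 - 129)*(-326 - 359) = -586*(-685) = 401410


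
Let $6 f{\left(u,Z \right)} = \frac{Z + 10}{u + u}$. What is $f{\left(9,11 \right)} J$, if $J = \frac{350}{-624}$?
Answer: $- \frac{1225}{11232} \approx -0.10906$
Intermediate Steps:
$f{\left(u,Z \right)} = \frac{10 + Z}{12 u}$ ($f{\left(u,Z \right)} = \frac{\left(Z + 10\right) \frac{1}{u + u}}{6} = \frac{\left(10 + Z\right) \frac{1}{2 u}}{6} = \frac{\frac{1}{2} \frac{1}{u} \left(10 + Z\right)}{6} = \frac{10 + Z}{12 u}$)
$J = - \frac{175}{312}$ ($J = 350 \left(- \frac{1}{624}\right) = - \frac{175}{312} \approx -0.5609$)
$f{\left(9,11 \right)} J = \frac{10 + 11}{12 \cdot 9} \left(- \frac{175}{312}\right) = \frac{1}{12} \cdot \frac{1}{9} \cdot 21 \left(- \frac{175}{312}\right) = \frac{7}{36} \left(- \frac{175}{312}\right) = - \frac{1225}{11232}$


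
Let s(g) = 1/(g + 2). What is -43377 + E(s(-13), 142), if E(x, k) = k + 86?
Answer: -43149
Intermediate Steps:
s(g) = 1/(2 + g)
E(x, k) = 86 + k
-43377 + E(s(-13), 142) = -43377 + (86 + 142) = -43377 + 228 = -43149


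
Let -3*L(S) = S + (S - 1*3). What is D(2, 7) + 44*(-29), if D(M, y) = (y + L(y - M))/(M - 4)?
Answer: -3835/3 ≈ -1278.3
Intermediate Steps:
L(S) = 1 - 2*S/3 (L(S) = -(S + (S - 1*3))/3 = -(S + (S - 3))/3 = -(S + (-3 + S))/3 = -(-3 + 2*S)/3 = 1 - 2*S/3)
D(M, y) = (1 + y/3 + 2*M/3)/(-4 + M) (D(M, y) = (y + (1 - 2*(y - M)/3))/(M - 4) = (y + (1 + (-2*y/3 + 2*M/3)))/(-4 + M) = (y + (1 - 2*y/3 + 2*M/3))/(-4 + M) = (1 + y/3 + 2*M/3)/(-4 + M))
D(2, 7) + 44*(-29) = (3 + 7 + 2*2)/(3*(-4 + 2)) + 44*(-29) = (⅓)*(3 + 7 + 4)/(-2) - 1276 = (⅓)*(-½)*14 - 1276 = -7/3 - 1276 = -3835/3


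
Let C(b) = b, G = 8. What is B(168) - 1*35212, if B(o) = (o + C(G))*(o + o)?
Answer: 23924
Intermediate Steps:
B(o) = 2*o*(8 + o) (B(o) = (o + 8)*(o + o) = (8 + o)*(2*o) = 2*o*(8 + o))
B(168) - 1*35212 = 2*168*(8 + 168) - 1*35212 = 2*168*176 - 35212 = 59136 - 35212 = 23924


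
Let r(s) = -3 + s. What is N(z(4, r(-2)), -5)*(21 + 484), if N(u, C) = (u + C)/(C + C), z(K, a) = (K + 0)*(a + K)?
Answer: 909/2 ≈ 454.50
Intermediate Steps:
z(K, a) = K*(K + a)
N(u, C) = (C + u)/(2*C) (N(u, C) = (C + u)/((2*C)) = (C + u)*(1/(2*C)) = (C + u)/(2*C))
N(z(4, r(-2)), -5)*(21 + 484) = ((½)*(-5 + 4*(4 + (-3 - 2)))/(-5))*(21 + 484) = ((½)*(-⅕)*(-5 + 4*(4 - 5)))*505 = ((½)*(-⅕)*(-5 + 4*(-1)))*505 = ((½)*(-⅕)*(-5 - 4))*505 = ((½)*(-⅕)*(-9))*505 = (9/10)*505 = 909/2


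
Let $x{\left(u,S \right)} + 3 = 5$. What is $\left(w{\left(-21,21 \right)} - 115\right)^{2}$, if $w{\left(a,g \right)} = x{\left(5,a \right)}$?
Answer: $12769$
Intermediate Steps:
$x{\left(u,S \right)} = 2$ ($x{\left(u,S \right)} = -3 + 5 = 2$)
$w{\left(a,g \right)} = 2$
$\left(w{\left(-21,21 \right)} - 115\right)^{2} = \left(2 - 115\right)^{2} = \left(-113\right)^{2} = 12769$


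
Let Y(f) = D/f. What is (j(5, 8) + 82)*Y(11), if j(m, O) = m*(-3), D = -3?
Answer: -201/11 ≈ -18.273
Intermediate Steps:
Y(f) = -3/f
j(m, O) = -3*m
(j(5, 8) + 82)*Y(11) = (-3*5 + 82)*(-3/11) = (-15 + 82)*(-3*1/11) = 67*(-3/11) = -201/11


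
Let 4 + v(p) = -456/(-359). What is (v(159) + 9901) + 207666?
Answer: 78105573/359 ≈ 2.1756e+5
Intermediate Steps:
v(p) = -980/359 (v(p) = -4 - 456/(-359) = -4 - 456*(-1/359) = -4 + 456/359 = -980/359)
(v(159) + 9901) + 207666 = (-980/359 + 9901) + 207666 = 3553479/359 + 207666 = 78105573/359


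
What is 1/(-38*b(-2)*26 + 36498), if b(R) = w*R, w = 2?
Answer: 1/40450 ≈ 2.4722e-5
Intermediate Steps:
b(R) = 2*R
1/(-38*b(-2)*26 + 36498) = 1/(-76*(-2)*26 + 36498) = 1/(-38*(-4)*26 + 36498) = 1/(152*26 + 36498) = 1/(3952 + 36498) = 1/40450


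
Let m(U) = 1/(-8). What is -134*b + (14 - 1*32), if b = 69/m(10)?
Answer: 73950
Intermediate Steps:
m(U) = -⅛
b = -552 (b = 69/(-⅛) = 69*(-8) = -552)
-134*b + (14 - 1*32) = -134*(-552) + (14 - 1*32) = 73968 + (14 - 32) = 73968 - 18 = 73950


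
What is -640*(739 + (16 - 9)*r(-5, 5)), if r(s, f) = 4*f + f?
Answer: -584960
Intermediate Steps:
r(s, f) = 5*f
-640*(739 + (16 - 9)*r(-5, 5)) = -640*(739 + (16 - 9)*(5*5)) = -640*(739 + 7*25) = -640*(739 + 175) = -640*914 = -584960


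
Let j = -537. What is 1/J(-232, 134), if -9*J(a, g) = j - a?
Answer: 9/305 ≈ 0.029508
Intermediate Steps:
J(a, g) = 179/3 + a/9 (J(a, g) = -(-537 - a)/9 = 179/3 + a/9)
1/J(-232, 134) = 1/(179/3 + (⅑)*(-232)) = 1/(179/3 - 232/9) = 1/(305/9) = 9/305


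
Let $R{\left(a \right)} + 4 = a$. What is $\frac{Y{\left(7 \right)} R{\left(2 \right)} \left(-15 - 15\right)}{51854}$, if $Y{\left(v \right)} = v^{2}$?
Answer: $\frac{1470}{25927} \approx 0.056698$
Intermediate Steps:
$R{\left(a \right)} = -4 + a$
$\frac{Y{\left(7 \right)} R{\left(2 \right)} \left(-15 - 15\right)}{51854} = \frac{7^{2} \left(-4 + 2\right) \left(-15 - 15\right)}{51854} = 49 \left(-2\right) \left(-30\right) \frac{1}{51854} = \left(-98\right) \left(-30\right) \frac{1}{51854} = 2940 \cdot \frac{1}{51854} = \frac{1470}{25927}$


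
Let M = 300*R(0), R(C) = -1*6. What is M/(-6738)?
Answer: 300/1123 ≈ 0.26714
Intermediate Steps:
R(C) = -6
M = -1800 (M = 300*(-6) = -1800)
M/(-6738) = -1800/(-6738) = -1800*(-1/6738) = 300/1123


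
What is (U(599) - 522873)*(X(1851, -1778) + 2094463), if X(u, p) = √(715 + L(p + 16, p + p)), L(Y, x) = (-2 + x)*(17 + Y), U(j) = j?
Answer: -1093883568862 - 2611370*√248377 ≈ -1.0952e+12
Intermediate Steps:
X(u, p) = √(649 + 32*p + 2*p*(16 + p)) (X(u, p) = √(715 + (-34 - 2*(p + 16) + 17*(p + p) + (p + 16)*(p + p))) = √(715 + (-34 - 2*(16 + p) + 17*(2*p) + (16 + p)*(2*p))) = √(715 + (-34 + (-32 - 2*p) + 34*p + 2*p*(16 + p))) = √(715 + (-66 + 32*p + 2*p*(16 + p))) = √(649 + 32*p + 2*p*(16 + p)))
(U(599) - 522873)*(X(1851, -1778) + 2094463) = (599 - 522873)*(√(649 + 2*(-1778)² + 64*(-1778)) + 2094463) = -522274*(√(649 + 2*3161284 - 113792) + 2094463) = -522274*(√(649 + 6322568 - 113792) + 2094463) = -522274*(√6209425 + 2094463) = -522274*(5*√248377 + 2094463) = -522274*(2094463 + 5*√248377) = -1093883568862 - 2611370*√248377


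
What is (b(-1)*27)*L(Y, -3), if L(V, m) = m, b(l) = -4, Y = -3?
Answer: 324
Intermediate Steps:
(b(-1)*27)*L(Y, -3) = -4*27*(-3) = -108*(-3) = 324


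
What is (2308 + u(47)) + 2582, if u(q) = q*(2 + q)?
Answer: 7193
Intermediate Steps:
(2308 + u(47)) + 2582 = (2308 + 47*(2 + 47)) + 2582 = (2308 + 47*49) + 2582 = (2308 + 2303) + 2582 = 4611 + 2582 = 7193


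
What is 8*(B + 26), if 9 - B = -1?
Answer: 288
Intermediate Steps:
B = 10 (B = 9 - 1*(-1) = 9 + 1 = 10)
8*(B + 26) = 8*(10 + 26) = 8*36 = 288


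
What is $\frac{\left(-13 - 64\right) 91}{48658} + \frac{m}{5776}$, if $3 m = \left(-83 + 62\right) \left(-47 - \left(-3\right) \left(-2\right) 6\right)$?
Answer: $- \frac{6101067}{140524304} \approx -0.043416$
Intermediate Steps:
$m = 581$ ($m = \frac{\left(-83 + 62\right) \left(-47 - \left(-3\right) \left(-2\right) 6\right)}{3} = \frac{\left(-21\right) \left(-47 - 6 \cdot 6\right)}{3} = \frac{\left(-21\right) \left(-47 - 36\right)}{3} = \frac{\left(-21\right) \left(-83\right)}{3} = \frac{1}{3} \cdot 1743 = 581$)
$\frac{\left(-13 - 64\right) 91}{48658} + \frac{m}{5776} = \frac{\left(-13 - 64\right) 91}{48658} + \frac{581}{5776} = \left(-13 - 64\right) 91 \cdot \frac{1}{48658} + 581 \cdot \frac{1}{5776} = \left(-77\right) 91 \cdot \frac{1}{48658} + \frac{581}{5776} = \left(-7007\right) \frac{1}{48658} + \frac{581}{5776} = - \frac{7007}{48658} + \frac{581}{5776} = - \frac{6101067}{140524304}$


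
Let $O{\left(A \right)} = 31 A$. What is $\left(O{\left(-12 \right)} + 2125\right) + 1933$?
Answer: $3686$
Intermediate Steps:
$\left(O{\left(-12 \right)} + 2125\right) + 1933 = \left(31 \left(-12\right) + 2125\right) + 1933 = \left(-372 + 2125\right) + 1933 = 1753 + 1933 = 3686$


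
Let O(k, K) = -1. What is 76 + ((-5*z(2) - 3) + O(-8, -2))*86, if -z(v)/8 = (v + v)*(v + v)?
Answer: 54772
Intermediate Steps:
z(v) = -32*v**2 (z(v) = -8*(v + v)*(v + v) = -8*2*v*2*v = -32*v**2)
76 + ((-5*z(2) - 3) + O(-8, -2))*86 = 76 + ((-(-160)*2**2 - 3) - 1)*86 = 76 + ((-(-160)*4 - 3) - 1)*86 = 76 + ((-5*(-128) - 3) - 1)*86 = 76 + ((640 - 3) - 1)*86 = 76 + (637 - 1)*86 = 76 + 636*86 = 76 + 54696 = 54772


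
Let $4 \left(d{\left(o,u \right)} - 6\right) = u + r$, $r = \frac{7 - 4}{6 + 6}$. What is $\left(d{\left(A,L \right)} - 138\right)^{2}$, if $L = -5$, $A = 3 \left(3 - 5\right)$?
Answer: $\frac{4541161}{256} \approx 17739.0$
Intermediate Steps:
$A = -6$ ($A = 3 \left(-2\right) = -6$)
$r = \frac{1}{4}$ ($r = \frac{3}{12} = 3 \cdot \frac{1}{12} = \frac{1}{4} \approx 0.25$)
$d{\left(o,u \right)} = \frac{97}{16} + \frac{u}{4}$ ($d{\left(o,u \right)} = 6 + \frac{u + \frac{1}{4}}{4} = 6 + \frac{\frac{1}{4} + u}{4} = 6 + \left(\frac{1}{16} + \frac{u}{4}\right) = \frac{97}{16} + \frac{u}{4}$)
$\left(d{\left(A,L \right)} - 138\right)^{2} = \left(\left(\frac{97}{16} + \frac{1}{4} \left(-5\right)\right) - 138\right)^{2} = \left(\left(\frac{97}{16} - \frac{5}{4}\right) - 138\right)^{2} = \left(\frac{77}{16} - 138\right)^{2} = \left(- \frac{2131}{16}\right)^{2} = \frac{4541161}{256}$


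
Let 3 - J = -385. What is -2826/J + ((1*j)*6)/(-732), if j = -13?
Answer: -42466/5917 ≈ -7.1769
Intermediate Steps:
J = 388 (J = 3 - 1*(-385) = 3 + 385 = 388)
-2826/J + ((1*j)*6)/(-732) = -2826/388 + ((1*(-13))*6)/(-732) = -2826*1/388 - 13*6*(-1/732) = -1413/194 - 78*(-1/732) = -1413/194 + 13/122 = -42466/5917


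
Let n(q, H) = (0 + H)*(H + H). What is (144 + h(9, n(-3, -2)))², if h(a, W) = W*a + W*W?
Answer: 78400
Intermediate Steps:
n(q, H) = 2*H² (n(q, H) = H*(2*H) = 2*H²)
h(a, W) = W² + W*a (h(a, W) = W*a + W² = W² + W*a)
(144 + h(9, n(-3, -2)))² = (144 + (2*(-2)²)*(2*(-2)² + 9))² = (144 + (2*4)*(2*4 + 9))² = (144 + 8*(8 + 9))² = (144 + 8*17)² = (144 + 136)² = 280² = 78400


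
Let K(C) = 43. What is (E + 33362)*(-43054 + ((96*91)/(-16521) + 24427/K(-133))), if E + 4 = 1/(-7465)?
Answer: -2505323912012752089/1767719465 ≈ -1.4173e+9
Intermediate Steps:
E = -29861/7465 (E = -4 + 1/(-7465) = -4 - 1/7465 = -29861/7465 ≈ -4.0001)
(E + 33362)*(-43054 + ((96*91)/(-16521) + 24427/K(-133))) = (-29861/7465 + 33362)*(-43054 + ((96*91)/(-16521) + 24427/43)) = 249017469*(-43054 + (8736*(-1/16521) + 24427*(1/43)))/7465 = 249017469*(-43054 + (-2912/5507 + 24427/43))/7465 = 249017469*(-43054 + 134394273/236801)/7465 = (249017469/7465)*(-10060835981/236801) = -2505323912012752089/1767719465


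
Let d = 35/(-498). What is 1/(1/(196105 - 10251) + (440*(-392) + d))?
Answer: -23138823/3990985817138 ≈ -5.7978e-6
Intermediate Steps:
d = -35/498 (d = 35*(-1/498) = -35/498 ≈ -0.070281)
1/(1/(196105 - 10251) + (440*(-392) + d)) = 1/(1/(196105 - 10251) + (440*(-392) - 35/498)) = 1/(1/185854 + (-172480 - 35/498)) = 1/(1/185854 - 85895075/498) = 1/(-3990985817138/23138823) = -23138823/3990985817138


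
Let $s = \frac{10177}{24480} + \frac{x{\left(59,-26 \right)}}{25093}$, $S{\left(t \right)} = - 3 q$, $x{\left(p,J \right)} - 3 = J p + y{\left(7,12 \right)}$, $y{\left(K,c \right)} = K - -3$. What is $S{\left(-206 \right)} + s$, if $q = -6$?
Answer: $\frac{11275116901}{614276640} \approx 18.355$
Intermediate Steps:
$y{\left(K,c \right)} = 3 + K$ ($y{\left(K,c \right)} = K + 3 = 3 + K$)
$x{\left(p,J \right)} = 13 + J p$ ($x{\left(p,J \right)} = 3 + \left(J p + \left(3 + 7\right)\right) = 3 + \left(J p + 10\right) = 3 + \left(10 + J p\right) = 13 + J p$)
$S{\left(t \right)} = 18$ ($S{\left(t \right)} = \left(-3\right) \left(-6\right) = 18$)
$s = \frac{218137381}{614276640}$ ($s = \frac{10177}{24480} + \frac{13 - 1534}{25093} = 10177 \cdot \frac{1}{24480} + \left(13 - 1534\right) \frac{1}{25093} = \frac{10177}{24480} - \frac{1521}{25093} = \frac{218137381}{614276640} \approx 0.35511$)
$S{\left(-206 \right)} + s = 18 + \frac{218137381}{614276640} = \frac{11275116901}{614276640}$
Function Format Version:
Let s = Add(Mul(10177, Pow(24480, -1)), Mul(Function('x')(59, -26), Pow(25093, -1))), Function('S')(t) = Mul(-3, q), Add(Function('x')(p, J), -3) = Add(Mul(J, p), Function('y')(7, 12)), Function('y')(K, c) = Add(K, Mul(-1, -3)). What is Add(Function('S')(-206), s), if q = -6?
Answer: Rational(11275116901, 614276640) ≈ 18.355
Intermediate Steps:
Function('y')(K, c) = Add(3, K) (Function('y')(K, c) = Add(K, 3) = Add(3, K))
Function('x')(p, J) = Add(13, Mul(J, p)) (Function('x')(p, J) = Add(3, Add(Mul(J, p), Add(3, 7))) = Add(3, Add(Mul(J, p), 10)) = Add(3, Add(10, Mul(J, p))) = Add(13, Mul(J, p)))
Function('S')(t) = 18 (Function('S')(t) = Mul(-3, -6) = 18)
s = Rational(218137381, 614276640) (s = Add(Mul(10177, Pow(24480, -1)), Mul(Add(13, Mul(-26, 59)), Pow(25093, -1))) = Add(Mul(10177, Rational(1, 24480)), Mul(Add(13, -1534), Rational(1, 25093))) = Add(Rational(10177, 24480), Mul(-1521, Rational(1, 25093))) = Add(Rational(10177, 24480), Rational(-1521, 25093)) = Rational(218137381, 614276640) ≈ 0.35511)
Add(Function('S')(-206), s) = Add(18, Rational(218137381, 614276640)) = Rational(11275116901, 614276640)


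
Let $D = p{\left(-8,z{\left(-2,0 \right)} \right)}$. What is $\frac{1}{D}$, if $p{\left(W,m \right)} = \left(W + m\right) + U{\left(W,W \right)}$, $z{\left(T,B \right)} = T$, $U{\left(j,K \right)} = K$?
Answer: $- \frac{1}{18} \approx -0.055556$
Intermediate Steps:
$p{\left(W,m \right)} = m + 2 W$ ($p{\left(W,m \right)} = \left(W + m\right) + W = m + 2 W$)
$D = -18$ ($D = -2 + 2 \left(-8\right) = -2 - 16 = -18$)
$\frac{1}{D} = \frac{1}{-18} = - \frac{1}{18}$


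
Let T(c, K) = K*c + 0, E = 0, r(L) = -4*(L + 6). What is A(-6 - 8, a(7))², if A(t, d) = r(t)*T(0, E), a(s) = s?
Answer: 0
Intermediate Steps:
r(L) = -24 - 4*L (r(L) = -4*(6 + L) = -24 - 4*L)
T(c, K) = K*c
A(t, d) = 0 (A(t, d) = (-24 - 4*t)*(0*0) = (-24 - 4*t)*0 = 0)
A(-6 - 8, a(7))² = 0² = 0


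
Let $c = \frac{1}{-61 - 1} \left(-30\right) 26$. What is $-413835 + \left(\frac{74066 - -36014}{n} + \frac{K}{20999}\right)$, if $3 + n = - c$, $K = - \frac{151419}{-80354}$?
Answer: $- \frac{14914356374321771}{35434426566} \approx -4.209 \cdot 10^{5}$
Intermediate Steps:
$K = \frac{151419}{80354}$ ($K = \left(-151419\right) \left(- \frac{1}{80354}\right) = \frac{151419}{80354} \approx 1.8844$)
$c = \frac{390}{31}$ ($c = \frac{1}{-62} \left(-30\right) 26 = \left(- \frac{1}{62}\right) \left(-30\right) 26 = \frac{15}{31} \cdot 26 = \frac{390}{31} \approx 12.581$)
$n = - \frac{483}{31}$ ($n = -3 - \frac{390}{31} = - \frac{483}{31} \approx -15.581$)
$-413835 + \left(\frac{74066 - -36014}{n} + \frac{K}{20999}\right) = -413835 + \left(\frac{74066 - -36014}{- \frac{483}{31}} + \frac{151419}{80354 \cdot 20999}\right) = -413835 + \left(\left(74066 + 36014\right) \left(- \frac{31}{483}\right) + \frac{151419}{80354} \cdot \frac{1}{20999}\right) = -413835 + \left(110080 \left(- \frac{31}{483}\right) + \frac{151419}{1687353646}\right) = -413835 + \left(- \frac{3412480}{483} + \frac{151419}{1687353646}\right) = -413835 - \frac{250350456381161}{35434426566} = - \frac{14914356374321771}{35434426566}$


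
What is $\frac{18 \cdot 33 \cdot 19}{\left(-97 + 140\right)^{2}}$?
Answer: $\frac{11286}{1849} \approx 6.1038$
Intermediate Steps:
$\frac{18 \cdot 33 \cdot 19}{\left(-97 + 140\right)^{2}} = \frac{594 \cdot 19}{43^{2}} = \frac{11286}{1849}$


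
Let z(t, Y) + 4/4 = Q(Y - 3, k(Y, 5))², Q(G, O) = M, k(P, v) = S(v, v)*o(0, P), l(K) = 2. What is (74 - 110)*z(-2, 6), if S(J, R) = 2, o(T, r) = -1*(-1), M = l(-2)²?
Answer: -540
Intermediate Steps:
M = 4 (M = 2² = 4)
o(T, r) = 1
k(P, v) = 2 (k(P, v) = 2*1 = 2)
Q(G, O) = 4
z(t, Y) = 15 (z(t, Y) = -1 + 4² = -1 + 16 = 15)
(74 - 110)*z(-2, 6) = (74 - 110)*15 = -36*15 = -540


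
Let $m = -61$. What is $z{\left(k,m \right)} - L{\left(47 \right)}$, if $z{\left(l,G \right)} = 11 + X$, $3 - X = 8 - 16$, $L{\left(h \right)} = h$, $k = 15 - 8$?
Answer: $-25$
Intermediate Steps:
$k = 7$
$X = 11$ ($X = 3 - \left(8 - 16\right) = 3 - -8 = 3 + 8 = 11$)
$z{\left(l,G \right)} = 22$ ($z{\left(l,G \right)} = 11 + 11 = 22$)
$z{\left(k,m \right)} - L{\left(47 \right)} = 22 - 47 = -25$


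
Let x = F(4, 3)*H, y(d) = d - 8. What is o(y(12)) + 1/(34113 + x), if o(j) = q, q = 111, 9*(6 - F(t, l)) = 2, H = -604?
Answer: 30592608/275609 ≈ 111.00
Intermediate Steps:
F(t, l) = 52/9 (F(t, l) = 6 - ⅑*2 = 6 - 2/9 = 52/9)
y(d) = -8 + d
o(j) = 111
x = -31408/9 (x = (52/9)*(-604) = -31408/9 ≈ -3489.8)
o(y(12)) + 1/(34113 + x) = 111 + 1/(34113 - 31408/9) = 111 + 1/(275609/9) = 111 + 9/275609 = 30592608/275609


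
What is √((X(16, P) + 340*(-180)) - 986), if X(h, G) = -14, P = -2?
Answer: 10*I*√622 ≈ 249.4*I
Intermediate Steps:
√((X(16, P) + 340*(-180)) - 986) = √((-14 + 340*(-180)) - 986) = √((-14 - 61200) - 986) = √(-61214 - 986) = √(-62200) = 10*I*√622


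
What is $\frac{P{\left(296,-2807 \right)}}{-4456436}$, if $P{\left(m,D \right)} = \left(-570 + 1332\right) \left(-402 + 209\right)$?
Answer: $\frac{73533}{2228218} \approx 0.033001$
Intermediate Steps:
$P{\left(m,D \right)} = -147066$ ($P{\left(m,D \right)} = 762 \left(-193\right) = -147066$)
$\frac{P{\left(296,-2807 \right)}}{-4456436} = - \frac{147066}{-4456436} = \left(-147066\right) \left(- \frac{1}{4456436}\right) = \frac{73533}{2228218}$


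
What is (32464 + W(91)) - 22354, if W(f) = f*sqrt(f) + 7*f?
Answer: 10747 + 91*sqrt(91) ≈ 11615.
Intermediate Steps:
W(f) = f**(3/2) + 7*f
(32464 + W(91)) - 22354 = (32464 + (91**(3/2) + 7*91)) - 22354 = (32464 + (91*sqrt(91) + 637)) - 22354 = (32464 + (637 + 91*sqrt(91))) - 22354 = (33101 + 91*sqrt(91)) - 22354 = 10747 + 91*sqrt(91)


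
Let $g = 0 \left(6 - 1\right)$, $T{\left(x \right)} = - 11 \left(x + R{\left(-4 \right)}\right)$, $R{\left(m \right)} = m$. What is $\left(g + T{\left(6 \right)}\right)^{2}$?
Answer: $484$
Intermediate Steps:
$T{\left(x \right)} = 44 - 11 x$ ($T{\left(x \right)} = - 11 \left(x - 4\right) = - 11 \left(-4 + x\right) = 44 - 11 x$)
$g = 0$ ($g = 0 \cdot 5 = 0$)
$\left(g + T{\left(6 \right)}\right)^{2} = \left(0 + \left(44 - 66\right)\right)^{2} = \left(0 - 22\right)^{2} = \left(-22\right)^{2} = 484$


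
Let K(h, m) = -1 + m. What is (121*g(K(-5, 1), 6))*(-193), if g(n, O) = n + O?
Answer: -140118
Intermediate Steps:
g(n, O) = O + n
(121*g(K(-5, 1), 6))*(-193) = (121*(6 + (-1 + 1)))*(-193) = (121*(6 + 0))*(-193) = (121*6)*(-193) = 726*(-193) = -140118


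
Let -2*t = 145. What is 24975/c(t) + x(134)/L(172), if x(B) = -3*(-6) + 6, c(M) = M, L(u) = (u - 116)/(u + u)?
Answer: -40002/203 ≈ -197.05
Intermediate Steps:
t = -145/2 (t = -1/2*145 = -145/2 ≈ -72.500)
L(u) = (-116 + u)/(2*u) (L(u) = (-116 + u)/((2*u)) = (-116 + u)*(1/(2*u)) = (-116 + u)/(2*u))
x(B) = 24 (x(B) = 18 + 6 = 24)
24975/c(t) + x(134)/L(172) = 24975/(-145/2) + 24/(((1/2)*(-116 + 172)/172)) = 24975*(-2/145) + 24/(((1/2)*(1/172)*56)) = -9990/29 + 24/(7/43) = -9990/29 + 24*(43/7) = -9990/29 + 1032/7 = -40002/203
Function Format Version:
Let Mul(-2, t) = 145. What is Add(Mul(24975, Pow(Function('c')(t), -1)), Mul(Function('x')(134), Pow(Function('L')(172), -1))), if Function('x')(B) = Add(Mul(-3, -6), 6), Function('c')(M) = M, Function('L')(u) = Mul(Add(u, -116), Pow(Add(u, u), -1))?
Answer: Rational(-40002, 203) ≈ -197.05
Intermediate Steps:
t = Rational(-145, 2) (t = Mul(Rational(-1, 2), 145) = Rational(-145, 2) ≈ -72.500)
Function('L')(u) = Mul(Rational(1, 2), Pow(u, -1), Add(-116, u)) (Function('L')(u) = Mul(Add(-116, u), Pow(Mul(2, u), -1)) = Mul(Add(-116, u), Mul(Rational(1, 2), Pow(u, -1))) = Mul(Rational(1, 2), Pow(u, -1), Add(-116, u)))
Function('x')(B) = 24 (Function('x')(B) = Add(18, 6) = 24)
Add(Mul(24975, Pow(Function('c')(t), -1)), Mul(Function('x')(134), Pow(Function('L')(172), -1))) = Add(Mul(24975, Pow(Rational(-145, 2), -1)), Mul(24, Pow(Mul(Rational(1, 2), Pow(172, -1), Add(-116, 172)), -1))) = Add(Mul(24975, Rational(-2, 145)), Mul(24, Pow(Mul(Rational(1, 2), Rational(1, 172), 56), -1))) = Add(Rational(-9990, 29), Mul(24, Pow(Rational(7, 43), -1))) = Add(Rational(-9990, 29), Mul(24, Rational(43, 7))) = Add(Rational(-9990, 29), Rational(1032, 7)) = Rational(-40002, 203)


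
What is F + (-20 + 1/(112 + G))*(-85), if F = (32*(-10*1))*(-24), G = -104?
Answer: 74955/8 ≈ 9369.4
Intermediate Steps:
F = 7680 (F = (32*(-10))*(-24) = -320*(-24) = 7680)
F + (-20 + 1/(112 + G))*(-85) = 7680 + (-20 + 1/(112 - 104))*(-85) = 7680 + (-20 + 1/8)*(-85) = 7680 + (-20 + ⅛)*(-85) = 7680 - 159/8*(-85) = 7680 + 13515/8 = 74955/8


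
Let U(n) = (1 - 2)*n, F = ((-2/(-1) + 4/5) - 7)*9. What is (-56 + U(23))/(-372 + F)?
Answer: 395/2049 ≈ 0.19278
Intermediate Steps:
F = -189/5 (F = ((-2*(-1) + 4*(⅕)) - 7)*9 = ((2 + ⅘) - 7)*9 = (14/5 - 7)*9 = -21/5*9 = -189/5 ≈ -37.800)
U(n) = -n
(-56 + U(23))/(-372 + F) = (-56 - 1*23)/(-372 - 189/5) = (-56 - 23)/(-2049/5) = -79*(-5/2049) = 395/2049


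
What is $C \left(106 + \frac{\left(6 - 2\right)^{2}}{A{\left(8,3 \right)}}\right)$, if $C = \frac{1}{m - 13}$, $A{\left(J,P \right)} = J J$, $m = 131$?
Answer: $\frac{425}{472} \approx 0.90042$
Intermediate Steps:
$A{\left(J,P \right)} = J^{2}$
$C = \frac{1}{118}$ ($C = \frac{1}{131 - 13} = \frac{1}{118} \approx 0.0084746$)
$C \left(106 + \frac{\left(6 - 2\right)^{2}}{A{\left(8,3 \right)}}\right) = \frac{106 + \frac{\left(6 - 2\right)^{2}}{8^{2}}}{118} = \frac{106 + \frac{4^{2}}{64}}{118} = \frac{106 + 16 \cdot \frac{1}{64}}{118} = \frac{106 + \frac{1}{4}}{118} = \frac{1}{118} \cdot \frac{425}{4} = \frac{425}{472}$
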